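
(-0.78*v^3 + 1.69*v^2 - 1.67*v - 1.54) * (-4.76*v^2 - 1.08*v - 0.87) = 3.7128*v^5 - 7.202*v^4 + 6.8026*v^3 + 7.6637*v^2 + 3.1161*v + 1.3398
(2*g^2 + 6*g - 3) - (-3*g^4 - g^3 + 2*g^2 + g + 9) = 3*g^4 + g^3 + 5*g - 12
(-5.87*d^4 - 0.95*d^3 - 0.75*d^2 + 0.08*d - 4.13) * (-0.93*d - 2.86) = 5.4591*d^5 + 17.6717*d^4 + 3.4145*d^3 + 2.0706*d^2 + 3.6121*d + 11.8118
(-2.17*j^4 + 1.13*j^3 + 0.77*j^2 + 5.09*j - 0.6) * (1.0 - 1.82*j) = 3.9494*j^5 - 4.2266*j^4 - 0.2714*j^3 - 8.4938*j^2 + 6.182*j - 0.6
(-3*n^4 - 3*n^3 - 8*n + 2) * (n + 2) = -3*n^5 - 9*n^4 - 6*n^3 - 8*n^2 - 14*n + 4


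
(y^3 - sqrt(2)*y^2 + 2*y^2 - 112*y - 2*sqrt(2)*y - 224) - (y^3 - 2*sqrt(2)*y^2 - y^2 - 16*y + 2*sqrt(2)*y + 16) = sqrt(2)*y^2 + 3*y^2 - 96*y - 4*sqrt(2)*y - 240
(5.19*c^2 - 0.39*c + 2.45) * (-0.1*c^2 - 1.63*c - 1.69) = -0.519*c^4 - 8.4207*c^3 - 8.3804*c^2 - 3.3344*c - 4.1405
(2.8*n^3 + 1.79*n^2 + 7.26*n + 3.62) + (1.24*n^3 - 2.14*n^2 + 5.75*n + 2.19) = 4.04*n^3 - 0.35*n^2 + 13.01*n + 5.81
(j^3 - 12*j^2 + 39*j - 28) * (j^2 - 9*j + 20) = j^5 - 21*j^4 + 167*j^3 - 619*j^2 + 1032*j - 560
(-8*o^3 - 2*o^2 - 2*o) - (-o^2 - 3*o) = -8*o^3 - o^2 + o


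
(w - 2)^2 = w^2 - 4*w + 4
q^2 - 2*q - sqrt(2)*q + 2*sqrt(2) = (q - 2)*(q - sqrt(2))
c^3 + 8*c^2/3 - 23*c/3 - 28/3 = (c - 7/3)*(c + 1)*(c + 4)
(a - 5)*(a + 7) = a^2 + 2*a - 35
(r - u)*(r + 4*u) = r^2 + 3*r*u - 4*u^2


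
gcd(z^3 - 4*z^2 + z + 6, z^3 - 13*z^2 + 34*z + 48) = z + 1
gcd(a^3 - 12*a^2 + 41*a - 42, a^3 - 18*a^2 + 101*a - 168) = a^2 - 10*a + 21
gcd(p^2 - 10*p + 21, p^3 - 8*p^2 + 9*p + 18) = p - 3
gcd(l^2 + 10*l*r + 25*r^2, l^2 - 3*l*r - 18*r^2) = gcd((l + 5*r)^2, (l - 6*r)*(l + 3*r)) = 1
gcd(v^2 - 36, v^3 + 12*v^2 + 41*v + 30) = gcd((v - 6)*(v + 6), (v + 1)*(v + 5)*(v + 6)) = v + 6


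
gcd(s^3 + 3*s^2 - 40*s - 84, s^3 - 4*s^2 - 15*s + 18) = s - 6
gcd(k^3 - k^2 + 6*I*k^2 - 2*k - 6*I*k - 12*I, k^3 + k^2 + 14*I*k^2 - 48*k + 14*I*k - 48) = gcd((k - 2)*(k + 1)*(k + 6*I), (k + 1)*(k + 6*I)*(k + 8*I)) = k^2 + k*(1 + 6*I) + 6*I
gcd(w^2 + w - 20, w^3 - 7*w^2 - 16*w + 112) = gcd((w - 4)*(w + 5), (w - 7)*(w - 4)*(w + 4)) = w - 4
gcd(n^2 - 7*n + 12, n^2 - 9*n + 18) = n - 3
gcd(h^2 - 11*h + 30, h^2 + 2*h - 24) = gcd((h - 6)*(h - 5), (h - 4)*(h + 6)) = 1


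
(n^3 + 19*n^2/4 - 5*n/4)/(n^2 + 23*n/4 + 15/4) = n*(4*n - 1)/(4*n + 3)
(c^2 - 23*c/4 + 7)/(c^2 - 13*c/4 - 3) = (4*c - 7)/(4*c + 3)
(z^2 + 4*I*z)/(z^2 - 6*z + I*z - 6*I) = z*(z + 4*I)/(z^2 + z*(-6 + I) - 6*I)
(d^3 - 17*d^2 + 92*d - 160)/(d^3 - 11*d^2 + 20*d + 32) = (d - 5)/(d + 1)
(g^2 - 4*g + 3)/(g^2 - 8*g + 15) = (g - 1)/(g - 5)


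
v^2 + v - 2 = (v - 1)*(v + 2)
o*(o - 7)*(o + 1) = o^3 - 6*o^2 - 7*o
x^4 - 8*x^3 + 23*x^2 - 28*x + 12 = (x - 3)*(x - 2)^2*(x - 1)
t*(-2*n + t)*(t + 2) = -2*n*t^2 - 4*n*t + t^3 + 2*t^2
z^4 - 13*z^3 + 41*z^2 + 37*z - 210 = (z - 7)*(z - 5)*(z - 3)*(z + 2)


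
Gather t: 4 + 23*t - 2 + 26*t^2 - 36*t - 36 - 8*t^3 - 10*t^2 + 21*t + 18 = -8*t^3 + 16*t^2 + 8*t - 16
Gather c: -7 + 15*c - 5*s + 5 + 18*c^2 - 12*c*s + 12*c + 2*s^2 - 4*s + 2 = 18*c^2 + c*(27 - 12*s) + 2*s^2 - 9*s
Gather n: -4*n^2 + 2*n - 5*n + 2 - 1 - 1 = -4*n^2 - 3*n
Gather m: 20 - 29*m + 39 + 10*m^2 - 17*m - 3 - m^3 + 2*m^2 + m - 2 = -m^3 + 12*m^2 - 45*m + 54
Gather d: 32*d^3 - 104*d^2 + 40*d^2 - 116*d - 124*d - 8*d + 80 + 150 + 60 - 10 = 32*d^3 - 64*d^2 - 248*d + 280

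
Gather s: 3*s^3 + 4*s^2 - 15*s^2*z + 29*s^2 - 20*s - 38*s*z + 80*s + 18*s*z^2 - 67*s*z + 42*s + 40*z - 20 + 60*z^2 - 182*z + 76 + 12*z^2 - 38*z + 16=3*s^3 + s^2*(33 - 15*z) + s*(18*z^2 - 105*z + 102) + 72*z^2 - 180*z + 72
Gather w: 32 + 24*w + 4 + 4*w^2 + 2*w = 4*w^2 + 26*w + 36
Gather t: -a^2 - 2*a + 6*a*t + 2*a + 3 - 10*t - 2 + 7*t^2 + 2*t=-a^2 + 7*t^2 + t*(6*a - 8) + 1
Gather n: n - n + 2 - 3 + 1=0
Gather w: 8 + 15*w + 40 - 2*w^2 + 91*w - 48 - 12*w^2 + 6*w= -14*w^2 + 112*w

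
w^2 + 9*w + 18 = (w + 3)*(w + 6)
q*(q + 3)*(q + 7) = q^3 + 10*q^2 + 21*q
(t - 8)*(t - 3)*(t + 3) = t^3 - 8*t^2 - 9*t + 72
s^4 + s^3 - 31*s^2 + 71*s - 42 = (s - 3)*(s - 2)*(s - 1)*(s + 7)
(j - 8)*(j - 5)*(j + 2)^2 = j^4 - 9*j^3 - 8*j^2 + 108*j + 160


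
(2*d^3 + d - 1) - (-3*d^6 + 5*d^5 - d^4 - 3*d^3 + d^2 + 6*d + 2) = 3*d^6 - 5*d^5 + d^4 + 5*d^3 - d^2 - 5*d - 3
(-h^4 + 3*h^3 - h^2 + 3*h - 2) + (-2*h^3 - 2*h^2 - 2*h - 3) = -h^4 + h^3 - 3*h^2 + h - 5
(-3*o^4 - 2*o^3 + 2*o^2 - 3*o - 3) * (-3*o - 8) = 9*o^5 + 30*o^4 + 10*o^3 - 7*o^2 + 33*o + 24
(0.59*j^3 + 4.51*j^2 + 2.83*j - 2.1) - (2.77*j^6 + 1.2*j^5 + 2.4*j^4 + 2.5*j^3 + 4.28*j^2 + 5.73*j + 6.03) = -2.77*j^6 - 1.2*j^5 - 2.4*j^4 - 1.91*j^3 + 0.23*j^2 - 2.9*j - 8.13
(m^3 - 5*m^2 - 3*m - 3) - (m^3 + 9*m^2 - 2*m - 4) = -14*m^2 - m + 1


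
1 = 1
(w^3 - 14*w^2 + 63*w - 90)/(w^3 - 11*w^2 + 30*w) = (w - 3)/w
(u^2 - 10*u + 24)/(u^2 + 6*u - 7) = (u^2 - 10*u + 24)/(u^2 + 6*u - 7)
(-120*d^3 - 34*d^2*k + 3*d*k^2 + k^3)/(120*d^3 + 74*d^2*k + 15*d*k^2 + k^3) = (-6*d + k)/(6*d + k)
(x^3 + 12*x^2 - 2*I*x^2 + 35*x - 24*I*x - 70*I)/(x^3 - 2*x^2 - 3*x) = (x^3 + 2*x^2*(6 - I) + x*(35 - 24*I) - 70*I)/(x*(x^2 - 2*x - 3))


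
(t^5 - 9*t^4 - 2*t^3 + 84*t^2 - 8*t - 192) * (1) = t^5 - 9*t^4 - 2*t^3 + 84*t^2 - 8*t - 192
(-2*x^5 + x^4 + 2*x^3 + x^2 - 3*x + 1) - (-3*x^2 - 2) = -2*x^5 + x^4 + 2*x^3 + 4*x^2 - 3*x + 3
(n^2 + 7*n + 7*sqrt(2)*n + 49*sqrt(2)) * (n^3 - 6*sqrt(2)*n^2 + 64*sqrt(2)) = n^5 + sqrt(2)*n^4 + 7*n^4 - 84*n^3 + 7*sqrt(2)*n^3 - 588*n^2 + 64*sqrt(2)*n^2 + 448*sqrt(2)*n + 896*n + 6272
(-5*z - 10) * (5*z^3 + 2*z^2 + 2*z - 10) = -25*z^4 - 60*z^3 - 30*z^2 + 30*z + 100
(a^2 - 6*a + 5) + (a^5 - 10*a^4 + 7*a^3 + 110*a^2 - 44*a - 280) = a^5 - 10*a^4 + 7*a^3 + 111*a^2 - 50*a - 275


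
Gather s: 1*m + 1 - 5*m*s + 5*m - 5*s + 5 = 6*m + s*(-5*m - 5) + 6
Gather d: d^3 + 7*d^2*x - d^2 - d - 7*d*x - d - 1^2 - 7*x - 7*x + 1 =d^3 + d^2*(7*x - 1) + d*(-7*x - 2) - 14*x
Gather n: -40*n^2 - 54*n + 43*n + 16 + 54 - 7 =-40*n^2 - 11*n + 63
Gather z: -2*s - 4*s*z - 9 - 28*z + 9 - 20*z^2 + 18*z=-2*s - 20*z^2 + z*(-4*s - 10)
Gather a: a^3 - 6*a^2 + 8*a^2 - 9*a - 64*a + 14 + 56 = a^3 + 2*a^2 - 73*a + 70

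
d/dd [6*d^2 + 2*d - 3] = 12*d + 2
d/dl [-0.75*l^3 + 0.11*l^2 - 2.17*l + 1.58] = -2.25*l^2 + 0.22*l - 2.17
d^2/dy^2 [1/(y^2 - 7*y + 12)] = 2*(-y^2 + 7*y + (2*y - 7)^2 - 12)/(y^2 - 7*y + 12)^3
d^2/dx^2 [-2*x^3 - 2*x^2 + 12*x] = -12*x - 4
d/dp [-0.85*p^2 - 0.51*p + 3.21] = -1.7*p - 0.51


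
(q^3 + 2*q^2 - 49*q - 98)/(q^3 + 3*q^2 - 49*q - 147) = (q + 2)/(q + 3)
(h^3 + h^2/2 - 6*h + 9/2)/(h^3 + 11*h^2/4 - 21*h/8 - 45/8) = 4*(h - 1)/(4*h + 5)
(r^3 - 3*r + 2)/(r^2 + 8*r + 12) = (r^2 - 2*r + 1)/(r + 6)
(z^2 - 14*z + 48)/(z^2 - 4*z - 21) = (-z^2 + 14*z - 48)/(-z^2 + 4*z + 21)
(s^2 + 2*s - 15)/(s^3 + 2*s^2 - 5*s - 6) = (s^2 + 2*s - 15)/(s^3 + 2*s^2 - 5*s - 6)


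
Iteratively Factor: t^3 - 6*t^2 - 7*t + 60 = (t + 3)*(t^2 - 9*t + 20) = (t - 5)*(t + 3)*(t - 4)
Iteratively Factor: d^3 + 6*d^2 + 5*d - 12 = (d + 4)*(d^2 + 2*d - 3) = (d + 3)*(d + 4)*(d - 1)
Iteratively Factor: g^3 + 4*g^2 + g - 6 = (g + 2)*(g^2 + 2*g - 3) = (g + 2)*(g + 3)*(g - 1)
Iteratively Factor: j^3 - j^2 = (j)*(j^2 - j) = j^2*(j - 1)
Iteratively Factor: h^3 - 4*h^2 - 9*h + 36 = (h - 4)*(h^2 - 9) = (h - 4)*(h + 3)*(h - 3)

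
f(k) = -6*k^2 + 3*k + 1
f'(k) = 3 - 12*k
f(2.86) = -39.50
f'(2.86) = -31.32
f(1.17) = -3.70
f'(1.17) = -11.04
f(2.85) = -39.18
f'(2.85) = -31.20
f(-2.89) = -57.78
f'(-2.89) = 37.68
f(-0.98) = -7.70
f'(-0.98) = 14.76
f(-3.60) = -87.56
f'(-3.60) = 46.20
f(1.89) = -14.76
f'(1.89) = -19.68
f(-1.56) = -18.28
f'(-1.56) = 21.72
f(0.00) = 1.00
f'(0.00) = 3.00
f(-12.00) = -899.00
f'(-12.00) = 147.00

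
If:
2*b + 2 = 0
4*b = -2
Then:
No Solution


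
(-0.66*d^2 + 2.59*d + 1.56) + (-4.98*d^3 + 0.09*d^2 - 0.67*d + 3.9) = -4.98*d^3 - 0.57*d^2 + 1.92*d + 5.46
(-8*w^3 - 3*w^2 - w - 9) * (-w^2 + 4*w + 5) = 8*w^5 - 29*w^4 - 51*w^3 - 10*w^2 - 41*w - 45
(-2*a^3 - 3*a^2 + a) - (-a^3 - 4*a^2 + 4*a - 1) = -a^3 + a^2 - 3*a + 1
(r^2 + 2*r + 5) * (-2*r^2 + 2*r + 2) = -2*r^4 - 2*r^3 - 4*r^2 + 14*r + 10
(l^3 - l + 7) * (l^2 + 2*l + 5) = l^5 + 2*l^4 + 4*l^3 + 5*l^2 + 9*l + 35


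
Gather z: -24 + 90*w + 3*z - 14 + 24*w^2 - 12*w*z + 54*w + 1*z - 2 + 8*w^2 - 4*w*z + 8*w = 32*w^2 + 152*w + z*(4 - 16*w) - 40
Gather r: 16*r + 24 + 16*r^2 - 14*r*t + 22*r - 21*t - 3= 16*r^2 + r*(38 - 14*t) - 21*t + 21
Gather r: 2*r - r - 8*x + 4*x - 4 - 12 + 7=r - 4*x - 9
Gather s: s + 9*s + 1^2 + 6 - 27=10*s - 20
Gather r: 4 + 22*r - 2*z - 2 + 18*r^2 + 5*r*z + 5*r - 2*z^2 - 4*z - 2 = 18*r^2 + r*(5*z + 27) - 2*z^2 - 6*z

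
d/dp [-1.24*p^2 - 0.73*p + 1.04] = -2.48*p - 0.73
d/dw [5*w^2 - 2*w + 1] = 10*w - 2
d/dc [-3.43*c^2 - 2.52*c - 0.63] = -6.86*c - 2.52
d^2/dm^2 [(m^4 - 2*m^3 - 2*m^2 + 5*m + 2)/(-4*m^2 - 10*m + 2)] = (-4*m^6 - 30*m^5 - 69*m^4 + 54*m^3 - 48*m^2 - 84*m - 77)/(8*m^6 + 60*m^5 + 138*m^4 + 65*m^3 - 69*m^2 + 15*m - 1)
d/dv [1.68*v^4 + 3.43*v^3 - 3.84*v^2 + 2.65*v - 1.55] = 6.72*v^3 + 10.29*v^2 - 7.68*v + 2.65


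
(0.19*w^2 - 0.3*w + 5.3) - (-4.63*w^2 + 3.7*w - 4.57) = 4.82*w^2 - 4.0*w + 9.87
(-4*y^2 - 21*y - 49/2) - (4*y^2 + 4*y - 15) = -8*y^2 - 25*y - 19/2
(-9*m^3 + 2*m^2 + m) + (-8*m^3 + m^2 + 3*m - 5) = -17*m^3 + 3*m^2 + 4*m - 5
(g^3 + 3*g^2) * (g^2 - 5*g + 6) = g^5 - 2*g^4 - 9*g^3 + 18*g^2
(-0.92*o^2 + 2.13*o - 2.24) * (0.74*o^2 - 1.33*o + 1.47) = -0.6808*o^4 + 2.7998*o^3 - 5.8429*o^2 + 6.1103*o - 3.2928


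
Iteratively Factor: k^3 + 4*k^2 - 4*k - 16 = (k + 2)*(k^2 + 2*k - 8) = (k + 2)*(k + 4)*(k - 2)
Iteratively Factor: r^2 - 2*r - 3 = (r + 1)*(r - 3)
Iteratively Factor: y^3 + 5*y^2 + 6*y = (y)*(y^2 + 5*y + 6) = y*(y + 3)*(y + 2)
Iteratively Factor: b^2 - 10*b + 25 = (b - 5)*(b - 5)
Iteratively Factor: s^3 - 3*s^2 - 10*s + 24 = (s - 2)*(s^2 - s - 12) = (s - 4)*(s - 2)*(s + 3)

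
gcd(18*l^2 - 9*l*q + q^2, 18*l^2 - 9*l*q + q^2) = 18*l^2 - 9*l*q + q^2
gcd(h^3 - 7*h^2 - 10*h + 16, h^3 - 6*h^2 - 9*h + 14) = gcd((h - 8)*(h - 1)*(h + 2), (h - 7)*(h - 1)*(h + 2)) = h^2 + h - 2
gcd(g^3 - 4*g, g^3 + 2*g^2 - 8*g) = g^2 - 2*g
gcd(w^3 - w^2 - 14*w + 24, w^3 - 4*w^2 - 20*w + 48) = w^2 + 2*w - 8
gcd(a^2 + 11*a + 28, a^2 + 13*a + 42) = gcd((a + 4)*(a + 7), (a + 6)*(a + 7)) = a + 7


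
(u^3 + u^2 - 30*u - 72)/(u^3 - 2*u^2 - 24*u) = (u + 3)/u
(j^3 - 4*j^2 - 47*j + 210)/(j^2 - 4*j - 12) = (j^2 + 2*j - 35)/(j + 2)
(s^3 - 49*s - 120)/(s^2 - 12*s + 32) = (s^2 + 8*s + 15)/(s - 4)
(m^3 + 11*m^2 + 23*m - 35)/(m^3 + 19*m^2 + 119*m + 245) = (m - 1)/(m + 7)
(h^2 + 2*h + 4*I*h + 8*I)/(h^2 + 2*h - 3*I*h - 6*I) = (h + 4*I)/(h - 3*I)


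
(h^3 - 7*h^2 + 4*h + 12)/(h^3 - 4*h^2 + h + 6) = (h - 6)/(h - 3)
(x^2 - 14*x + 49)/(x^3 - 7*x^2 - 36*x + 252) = (x - 7)/(x^2 - 36)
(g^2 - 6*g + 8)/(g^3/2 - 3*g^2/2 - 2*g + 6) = 2*(g - 4)/(g^2 - g - 6)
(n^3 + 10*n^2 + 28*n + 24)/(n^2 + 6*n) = n + 4 + 4/n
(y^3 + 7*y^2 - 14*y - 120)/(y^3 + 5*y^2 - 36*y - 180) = (y - 4)/(y - 6)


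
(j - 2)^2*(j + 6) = j^3 + 2*j^2 - 20*j + 24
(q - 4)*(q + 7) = q^2 + 3*q - 28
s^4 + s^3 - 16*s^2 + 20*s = s*(s - 2)^2*(s + 5)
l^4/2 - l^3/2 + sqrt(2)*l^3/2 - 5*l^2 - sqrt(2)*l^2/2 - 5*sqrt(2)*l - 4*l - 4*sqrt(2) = (l/2 + 1)*(l - 4)*(l + 1)*(l + sqrt(2))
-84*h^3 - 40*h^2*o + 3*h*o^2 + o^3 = (-6*h + o)*(2*h + o)*(7*h + o)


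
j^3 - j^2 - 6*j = j*(j - 3)*(j + 2)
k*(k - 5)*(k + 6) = k^3 + k^2 - 30*k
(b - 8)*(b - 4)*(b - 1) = b^3 - 13*b^2 + 44*b - 32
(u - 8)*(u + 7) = u^2 - u - 56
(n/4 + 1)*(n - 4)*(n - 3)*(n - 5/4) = n^4/4 - 17*n^3/16 - 49*n^2/16 + 17*n - 15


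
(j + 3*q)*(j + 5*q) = j^2 + 8*j*q + 15*q^2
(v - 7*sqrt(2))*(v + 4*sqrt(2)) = v^2 - 3*sqrt(2)*v - 56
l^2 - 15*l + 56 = (l - 8)*(l - 7)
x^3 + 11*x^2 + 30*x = x*(x + 5)*(x + 6)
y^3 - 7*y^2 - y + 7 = (y - 7)*(y - 1)*(y + 1)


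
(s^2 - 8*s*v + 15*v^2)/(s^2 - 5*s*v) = (s - 3*v)/s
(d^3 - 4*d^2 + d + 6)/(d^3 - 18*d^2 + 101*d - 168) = (d^2 - d - 2)/(d^2 - 15*d + 56)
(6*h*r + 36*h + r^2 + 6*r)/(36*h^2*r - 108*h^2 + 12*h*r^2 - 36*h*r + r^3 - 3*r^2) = (r + 6)/(6*h*r - 18*h + r^2 - 3*r)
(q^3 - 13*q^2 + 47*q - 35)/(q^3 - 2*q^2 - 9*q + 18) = (q^3 - 13*q^2 + 47*q - 35)/(q^3 - 2*q^2 - 9*q + 18)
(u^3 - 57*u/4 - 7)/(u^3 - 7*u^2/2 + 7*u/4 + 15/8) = 2*(2*u^2 - u - 28)/(4*u^2 - 16*u + 15)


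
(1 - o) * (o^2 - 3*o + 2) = -o^3 + 4*o^2 - 5*o + 2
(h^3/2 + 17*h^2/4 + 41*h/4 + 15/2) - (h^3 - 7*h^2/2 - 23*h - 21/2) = -h^3/2 + 31*h^2/4 + 133*h/4 + 18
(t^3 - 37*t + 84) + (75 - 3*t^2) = t^3 - 3*t^2 - 37*t + 159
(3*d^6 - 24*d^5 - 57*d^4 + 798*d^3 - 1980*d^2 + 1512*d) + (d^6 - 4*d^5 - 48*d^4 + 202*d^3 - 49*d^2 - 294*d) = 4*d^6 - 28*d^5 - 105*d^4 + 1000*d^3 - 2029*d^2 + 1218*d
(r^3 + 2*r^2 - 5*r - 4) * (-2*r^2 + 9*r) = -2*r^5 + 5*r^4 + 28*r^3 - 37*r^2 - 36*r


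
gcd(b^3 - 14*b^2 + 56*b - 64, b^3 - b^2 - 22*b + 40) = b^2 - 6*b + 8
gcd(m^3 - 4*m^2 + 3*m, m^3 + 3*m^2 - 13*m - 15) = m - 3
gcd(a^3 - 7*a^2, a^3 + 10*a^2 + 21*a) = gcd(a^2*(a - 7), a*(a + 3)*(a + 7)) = a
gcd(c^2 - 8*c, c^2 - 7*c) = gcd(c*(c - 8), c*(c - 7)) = c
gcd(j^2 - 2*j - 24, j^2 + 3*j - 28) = 1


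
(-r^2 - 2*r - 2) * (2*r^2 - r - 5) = -2*r^4 - 3*r^3 + 3*r^2 + 12*r + 10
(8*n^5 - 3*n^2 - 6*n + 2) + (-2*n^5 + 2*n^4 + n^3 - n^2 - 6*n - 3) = 6*n^5 + 2*n^4 + n^3 - 4*n^2 - 12*n - 1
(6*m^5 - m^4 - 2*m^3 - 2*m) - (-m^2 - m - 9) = 6*m^5 - m^4 - 2*m^3 + m^2 - m + 9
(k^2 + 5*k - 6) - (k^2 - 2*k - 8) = 7*k + 2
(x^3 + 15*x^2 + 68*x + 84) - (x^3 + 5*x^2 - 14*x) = 10*x^2 + 82*x + 84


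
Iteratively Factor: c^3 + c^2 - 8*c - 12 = (c - 3)*(c^2 + 4*c + 4) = (c - 3)*(c + 2)*(c + 2)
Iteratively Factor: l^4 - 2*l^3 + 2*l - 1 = (l - 1)*(l^3 - l^2 - l + 1) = (l - 1)^2*(l^2 - 1) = (l - 1)^3*(l + 1)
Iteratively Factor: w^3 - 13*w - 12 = (w - 4)*(w^2 + 4*w + 3) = (w - 4)*(w + 3)*(w + 1)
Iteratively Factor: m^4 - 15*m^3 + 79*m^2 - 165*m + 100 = (m - 5)*(m^3 - 10*m^2 + 29*m - 20) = (m - 5)*(m - 4)*(m^2 - 6*m + 5) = (m - 5)*(m - 4)*(m - 1)*(m - 5)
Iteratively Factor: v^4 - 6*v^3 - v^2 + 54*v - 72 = (v - 2)*(v^3 - 4*v^2 - 9*v + 36) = (v - 3)*(v - 2)*(v^2 - v - 12) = (v - 4)*(v - 3)*(v - 2)*(v + 3)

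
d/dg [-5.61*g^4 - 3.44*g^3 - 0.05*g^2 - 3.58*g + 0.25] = -22.44*g^3 - 10.32*g^2 - 0.1*g - 3.58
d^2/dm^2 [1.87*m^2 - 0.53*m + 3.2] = 3.74000000000000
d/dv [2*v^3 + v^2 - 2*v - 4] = 6*v^2 + 2*v - 2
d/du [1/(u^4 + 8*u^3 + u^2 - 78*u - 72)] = 2*(-2*u^3 - 12*u^2 - u + 39)/(u^4 + 8*u^3 + u^2 - 78*u - 72)^2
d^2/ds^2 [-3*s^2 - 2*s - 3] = -6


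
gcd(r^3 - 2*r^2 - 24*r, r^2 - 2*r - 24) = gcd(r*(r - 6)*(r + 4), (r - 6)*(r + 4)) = r^2 - 2*r - 24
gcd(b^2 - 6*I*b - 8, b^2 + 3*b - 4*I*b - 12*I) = b - 4*I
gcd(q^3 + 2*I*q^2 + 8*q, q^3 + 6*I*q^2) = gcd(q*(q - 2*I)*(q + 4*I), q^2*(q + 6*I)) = q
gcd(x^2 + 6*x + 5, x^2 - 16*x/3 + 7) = 1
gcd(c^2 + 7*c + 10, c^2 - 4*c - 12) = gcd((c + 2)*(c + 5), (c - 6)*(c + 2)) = c + 2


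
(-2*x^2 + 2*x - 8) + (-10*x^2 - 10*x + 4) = -12*x^2 - 8*x - 4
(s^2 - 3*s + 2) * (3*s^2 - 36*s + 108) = 3*s^4 - 45*s^3 + 222*s^2 - 396*s + 216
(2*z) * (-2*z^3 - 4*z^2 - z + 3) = -4*z^4 - 8*z^3 - 2*z^2 + 6*z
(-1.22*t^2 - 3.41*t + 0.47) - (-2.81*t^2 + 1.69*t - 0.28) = 1.59*t^2 - 5.1*t + 0.75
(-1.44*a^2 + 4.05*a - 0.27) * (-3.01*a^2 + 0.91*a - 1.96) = 4.3344*a^4 - 13.5009*a^3 + 7.3206*a^2 - 8.1837*a + 0.5292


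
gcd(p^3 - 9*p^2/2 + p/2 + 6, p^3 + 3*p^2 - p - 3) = p + 1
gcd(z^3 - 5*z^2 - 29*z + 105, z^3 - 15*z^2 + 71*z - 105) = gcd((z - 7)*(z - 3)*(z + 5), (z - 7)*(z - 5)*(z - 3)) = z^2 - 10*z + 21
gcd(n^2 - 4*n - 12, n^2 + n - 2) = n + 2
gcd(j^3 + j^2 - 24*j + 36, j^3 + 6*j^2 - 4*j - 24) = j^2 + 4*j - 12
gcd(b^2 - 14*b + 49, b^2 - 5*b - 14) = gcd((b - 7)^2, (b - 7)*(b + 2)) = b - 7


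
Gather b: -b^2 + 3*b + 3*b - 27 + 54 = -b^2 + 6*b + 27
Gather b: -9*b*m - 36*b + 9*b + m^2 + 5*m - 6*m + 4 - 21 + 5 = b*(-9*m - 27) + m^2 - m - 12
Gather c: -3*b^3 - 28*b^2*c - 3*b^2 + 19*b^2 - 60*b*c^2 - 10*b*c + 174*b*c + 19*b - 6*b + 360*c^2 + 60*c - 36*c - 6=-3*b^3 + 16*b^2 + 13*b + c^2*(360 - 60*b) + c*(-28*b^2 + 164*b + 24) - 6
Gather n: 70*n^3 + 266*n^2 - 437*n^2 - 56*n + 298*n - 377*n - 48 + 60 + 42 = 70*n^3 - 171*n^2 - 135*n + 54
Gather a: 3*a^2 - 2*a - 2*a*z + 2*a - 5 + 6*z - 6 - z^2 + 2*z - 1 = 3*a^2 - 2*a*z - z^2 + 8*z - 12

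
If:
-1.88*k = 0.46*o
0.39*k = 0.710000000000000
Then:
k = 1.82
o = -7.44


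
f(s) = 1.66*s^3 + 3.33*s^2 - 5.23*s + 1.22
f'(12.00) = 791.81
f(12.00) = 3286.46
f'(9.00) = 458.09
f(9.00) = 1434.02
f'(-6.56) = 165.39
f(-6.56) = -289.79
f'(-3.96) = 46.49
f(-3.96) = -28.93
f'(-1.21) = -6.00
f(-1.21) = 9.48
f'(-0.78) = -7.39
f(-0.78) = 6.54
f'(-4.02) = 48.48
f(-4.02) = -31.78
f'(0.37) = -2.08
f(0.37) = -0.18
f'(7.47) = 322.41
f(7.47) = 839.91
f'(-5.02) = 86.83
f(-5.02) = -98.61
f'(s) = 4.98*s^2 + 6.66*s - 5.23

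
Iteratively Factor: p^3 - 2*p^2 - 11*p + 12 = (p - 4)*(p^2 + 2*p - 3) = (p - 4)*(p - 1)*(p + 3)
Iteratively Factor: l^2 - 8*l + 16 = (l - 4)*(l - 4)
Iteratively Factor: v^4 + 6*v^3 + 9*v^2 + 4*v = (v + 4)*(v^3 + 2*v^2 + v) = (v + 1)*(v + 4)*(v^2 + v) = v*(v + 1)*(v + 4)*(v + 1)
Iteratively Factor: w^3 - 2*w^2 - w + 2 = (w - 2)*(w^2 - 1) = (w - 2)*(w + 1)*(w - 1)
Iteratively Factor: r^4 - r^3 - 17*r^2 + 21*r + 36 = (r + 4)*(r^3 - 5*r^2 + 3*r + 9) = (r + 1)*(r + 4)*(r^2 - 6*r + 9) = (r - 3)*(r + 1)*(r + 4)*(r - 3)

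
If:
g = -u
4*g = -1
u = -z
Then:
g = -1/4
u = 1/4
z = -1/4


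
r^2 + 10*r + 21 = (r + 3)*(r + 7)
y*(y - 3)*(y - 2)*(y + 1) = y^4 - 4*y^3 + y^2 + 6*y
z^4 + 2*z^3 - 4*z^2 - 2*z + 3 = (z - 1)^2*(z + 1)*(z + 3)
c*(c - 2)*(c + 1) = c^3 - c^2 - 2*c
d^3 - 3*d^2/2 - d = d*(d - 2)*(d + 1/2)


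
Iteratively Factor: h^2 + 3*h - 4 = (h + 4)*(h - 1)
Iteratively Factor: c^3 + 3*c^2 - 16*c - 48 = (c + 4)*(c^2 - c - 12) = (c - 4)*(c + 4)*(c + 3)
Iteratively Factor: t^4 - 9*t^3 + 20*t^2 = (t - 4)*(t^3 - 5*t^2) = t*(t - 4)*(t^2 - 5*t) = t*(t - 5)*(t - 4)*(t)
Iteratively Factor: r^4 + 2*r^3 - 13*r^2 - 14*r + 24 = (r - 1)*(r^3 + 3*r^2 - 10*r - 24) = (r - 1)*(r + 2)*(r^2 + r - 12) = (r - 3)*(r - 1)*(r + 2)*(r + 4)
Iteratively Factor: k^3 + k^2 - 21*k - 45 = (k + 3)*(k^2 - 2*k - 15) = (k + 3)^2*(k - 5)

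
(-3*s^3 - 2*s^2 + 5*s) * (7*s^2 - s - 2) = -21*s^5 - 11*s^4 + 43*s^3 - s^2 - 10*s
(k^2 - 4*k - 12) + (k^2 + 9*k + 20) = 2*k^2 + 5*k + 8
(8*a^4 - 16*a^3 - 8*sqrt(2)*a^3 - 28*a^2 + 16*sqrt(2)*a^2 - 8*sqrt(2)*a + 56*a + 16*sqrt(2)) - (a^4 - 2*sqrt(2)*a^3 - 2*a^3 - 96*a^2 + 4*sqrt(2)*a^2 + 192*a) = 7*a^4 - 14*a^3 - 6*sqrt(2)*a^3 + 12*sqrt(2)*a^2 + 68*a^2 - 136*a - 8*sqrt(2)*a + 16*sqrt(2)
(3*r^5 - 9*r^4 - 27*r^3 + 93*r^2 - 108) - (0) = 3*r^5 - 9*r^4 - 27*r^3 + 93*r^2 - 108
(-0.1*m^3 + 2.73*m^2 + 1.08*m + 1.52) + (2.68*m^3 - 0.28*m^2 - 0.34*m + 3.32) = 2.58*m^3 + 2.45*m^2 + 0.74*m + 4.84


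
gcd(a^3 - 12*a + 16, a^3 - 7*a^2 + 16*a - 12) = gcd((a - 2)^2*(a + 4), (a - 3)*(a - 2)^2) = a^2 - 4*a + 4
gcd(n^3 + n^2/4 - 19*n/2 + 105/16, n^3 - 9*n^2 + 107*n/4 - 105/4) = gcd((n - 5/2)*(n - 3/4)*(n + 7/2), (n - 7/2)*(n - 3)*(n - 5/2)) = n - 5/2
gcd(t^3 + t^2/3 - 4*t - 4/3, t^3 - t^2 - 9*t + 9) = 1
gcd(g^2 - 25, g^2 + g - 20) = g + 5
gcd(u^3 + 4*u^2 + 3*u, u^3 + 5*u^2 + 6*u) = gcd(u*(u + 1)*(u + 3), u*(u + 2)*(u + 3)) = u^2 + 3*u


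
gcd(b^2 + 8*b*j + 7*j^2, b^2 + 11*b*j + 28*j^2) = b + 7*j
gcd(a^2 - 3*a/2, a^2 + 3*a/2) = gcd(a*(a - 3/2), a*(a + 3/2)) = a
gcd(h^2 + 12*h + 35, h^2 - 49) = h + 7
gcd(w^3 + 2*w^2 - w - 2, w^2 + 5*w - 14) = 1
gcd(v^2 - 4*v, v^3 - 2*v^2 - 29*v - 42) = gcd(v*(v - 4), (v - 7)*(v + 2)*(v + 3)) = 1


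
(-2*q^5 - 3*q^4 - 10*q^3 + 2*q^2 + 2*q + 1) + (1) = -2*q^5 - 3*q^4 - 10*q^3 + 2*q^2 + 2*q + 2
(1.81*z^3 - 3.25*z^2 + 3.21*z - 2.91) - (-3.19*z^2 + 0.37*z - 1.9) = 1.81*z^3 - 0.0600000000000001*z^2 + 2.84*z - 1.01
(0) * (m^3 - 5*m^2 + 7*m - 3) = 0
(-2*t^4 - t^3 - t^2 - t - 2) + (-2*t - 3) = -2*t^4 - t^3 - t^2 - 3*t - 5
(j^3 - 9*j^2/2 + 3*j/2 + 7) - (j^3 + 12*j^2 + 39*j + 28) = -33*j^2/2 - 75*j/2 - 21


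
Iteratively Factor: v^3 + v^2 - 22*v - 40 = (v + 2)*(v^2 - v - 20) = (v - 5)*(v + 2)*(v + 4)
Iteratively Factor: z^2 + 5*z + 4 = (z + 4)*(z + 1)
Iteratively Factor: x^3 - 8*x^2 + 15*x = (x - 3)*(x^2 - 5*x) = (x - 5)*(x - 3)*(x)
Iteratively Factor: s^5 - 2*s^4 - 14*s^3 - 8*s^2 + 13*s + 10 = (s + 1)*(s^4 - 3*s^3 - 11*s^2 + 3*s + 10) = (s + 1)*(s + 2)*(s^3 - 5*s^2 - s + 5) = (s - 5)*(s + 1)*(s + 2)*(s^2 - 1) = (s - 5)*(s + 1)^2*(s + 2)*(s - 1)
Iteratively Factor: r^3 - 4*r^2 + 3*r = (r)*(r^2 - 4*r + 3) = r*(r - 1)*(r - 3)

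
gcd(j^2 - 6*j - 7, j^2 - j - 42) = j - 7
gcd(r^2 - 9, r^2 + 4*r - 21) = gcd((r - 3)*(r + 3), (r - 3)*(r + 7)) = r - 3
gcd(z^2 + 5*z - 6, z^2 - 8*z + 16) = 1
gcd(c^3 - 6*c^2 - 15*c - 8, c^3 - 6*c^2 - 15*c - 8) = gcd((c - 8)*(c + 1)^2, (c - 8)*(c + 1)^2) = c^3 - 6*c^2 - 15*c - 8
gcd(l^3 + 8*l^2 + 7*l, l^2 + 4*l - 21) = l + 7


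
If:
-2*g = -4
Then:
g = 2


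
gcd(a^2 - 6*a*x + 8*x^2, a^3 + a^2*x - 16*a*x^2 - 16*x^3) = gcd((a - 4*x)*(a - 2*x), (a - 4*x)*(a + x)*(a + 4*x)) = -a + 4*x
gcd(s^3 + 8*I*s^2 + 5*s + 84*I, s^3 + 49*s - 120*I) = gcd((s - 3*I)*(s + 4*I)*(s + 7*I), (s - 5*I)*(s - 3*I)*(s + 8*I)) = s - 3*I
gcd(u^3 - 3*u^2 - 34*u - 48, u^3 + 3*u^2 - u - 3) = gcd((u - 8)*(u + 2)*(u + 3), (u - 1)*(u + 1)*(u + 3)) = u + 3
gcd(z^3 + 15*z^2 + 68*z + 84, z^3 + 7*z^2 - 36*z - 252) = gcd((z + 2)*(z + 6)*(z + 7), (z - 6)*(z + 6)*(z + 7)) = z^2 + 13*z + 42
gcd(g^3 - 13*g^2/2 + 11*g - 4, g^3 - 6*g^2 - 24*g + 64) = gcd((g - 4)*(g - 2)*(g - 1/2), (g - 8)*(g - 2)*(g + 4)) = g - 2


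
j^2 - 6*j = j*(j - 6)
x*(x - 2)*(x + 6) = x^3 + 4*x^2 - 12*x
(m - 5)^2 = m^2 - 10*m + 25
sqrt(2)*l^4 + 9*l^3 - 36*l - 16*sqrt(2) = (l - 2)*(l + 2)*(l + 4*sqrt(2))*(sqrt(2)*l + 1)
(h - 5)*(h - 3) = h^2 - 8*h + 15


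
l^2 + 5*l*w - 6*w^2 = (l - w)*(l + 6*w)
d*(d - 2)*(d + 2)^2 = d^4 + 2*d^3 - 4*d^2 - 8*d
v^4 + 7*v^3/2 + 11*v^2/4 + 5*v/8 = v*(v + 1/2)^2*(v + 5/2)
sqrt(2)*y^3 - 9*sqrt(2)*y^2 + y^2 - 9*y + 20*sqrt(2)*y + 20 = (y - 5)*(y - 4)*(sqrt(2)*y + 1)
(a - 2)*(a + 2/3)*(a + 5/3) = a^3 + a^2/3 - 32*a/9 - 20/9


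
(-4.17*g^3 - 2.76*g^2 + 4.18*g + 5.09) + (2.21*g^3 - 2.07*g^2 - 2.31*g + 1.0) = -1.96*g^3 - 4.83*g^2 + 1.87*g + 6.09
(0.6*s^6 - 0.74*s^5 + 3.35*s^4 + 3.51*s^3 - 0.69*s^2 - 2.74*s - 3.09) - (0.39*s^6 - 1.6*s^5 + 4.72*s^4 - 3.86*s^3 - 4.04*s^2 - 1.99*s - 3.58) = 0.21*s^6 + 0.86*s^5 - 1.37*s^4 + 7.37*s^3 + 3.35*s^2 - 0.75*s + 0.49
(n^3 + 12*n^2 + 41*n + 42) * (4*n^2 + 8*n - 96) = 4*n^5 + 56*n^4 + 164*n^3 - 656*n^2 - 3600*n - 4032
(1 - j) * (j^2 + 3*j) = -j^3 - 2*j^2 + 3*j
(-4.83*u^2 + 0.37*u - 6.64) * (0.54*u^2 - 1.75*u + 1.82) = -2.6082*u^4 + 8.6523*u^3 - 13.0237*u^2 + 12.2934*u - 12.0848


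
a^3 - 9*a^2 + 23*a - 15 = (a - 5)*(a - 3)*(a - 1)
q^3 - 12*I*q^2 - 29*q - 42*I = (q - 7*I)*(q - 6*I)*(q + I)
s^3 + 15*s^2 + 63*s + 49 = (s + 1)*(s + 7)^2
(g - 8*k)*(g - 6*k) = g^2 - 14*g*k + 48*k^2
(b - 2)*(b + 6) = b^2 + 4*b - 12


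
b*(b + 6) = b^2 + 6*b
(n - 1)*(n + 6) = n^2 + 5*n - 6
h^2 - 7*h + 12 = (h - 4)*(h - 3)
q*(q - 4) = q^2 - 4*q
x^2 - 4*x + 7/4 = (x - 7/2)*(x - 1/2)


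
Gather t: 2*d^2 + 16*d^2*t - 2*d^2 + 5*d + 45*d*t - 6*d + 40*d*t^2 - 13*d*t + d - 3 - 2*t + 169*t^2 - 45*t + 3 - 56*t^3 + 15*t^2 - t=-56*t^3 + t^2*(40*d + 184) + t*(16*d^2 + 32*d - 48)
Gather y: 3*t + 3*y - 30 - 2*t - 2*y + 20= t + y - 10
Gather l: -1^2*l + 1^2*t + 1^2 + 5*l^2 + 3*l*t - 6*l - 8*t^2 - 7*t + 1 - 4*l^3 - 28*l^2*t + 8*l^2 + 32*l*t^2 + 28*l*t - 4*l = -4*l^3 + l^2*(13 - 28*t) + l*(32*t^2 + 31*t - 11) - 8*t^2 - 6*t + 2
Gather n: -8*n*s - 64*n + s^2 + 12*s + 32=n*(-8*s - 64) + s^2 + 12*s + 32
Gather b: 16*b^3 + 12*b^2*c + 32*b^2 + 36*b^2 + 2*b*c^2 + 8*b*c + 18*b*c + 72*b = 16*b^3 + b^2*(12*c + 68) + b*(2*c^2 + 26*c + 72)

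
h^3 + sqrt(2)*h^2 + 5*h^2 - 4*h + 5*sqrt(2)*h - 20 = (h + 5)*(h - sqrt(2))*(h + 2*sqrt(2))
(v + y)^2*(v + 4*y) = v^3 + 6*v^2*y + 9*v*y^2 + 4*y^3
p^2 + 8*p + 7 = (p + 1)*(p + 7)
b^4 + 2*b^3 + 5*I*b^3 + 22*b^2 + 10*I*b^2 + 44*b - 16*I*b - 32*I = (b + 2)*(b - 2*I)*(b - I)*(b + 8*I)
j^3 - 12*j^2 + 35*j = j*(j - 7)*(j - 5)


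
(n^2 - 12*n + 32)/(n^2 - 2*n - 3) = (-n^2 + 12*n - 32)/(-n^2 + 2*n + 3)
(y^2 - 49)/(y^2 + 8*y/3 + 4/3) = 3*(y^2 - 49)/(3*y^2 + 8*y + 4)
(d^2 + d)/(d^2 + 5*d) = (d + 1)/(d + 5)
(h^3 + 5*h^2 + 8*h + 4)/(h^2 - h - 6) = (h^2 + 3*h + 2)/(h - 3)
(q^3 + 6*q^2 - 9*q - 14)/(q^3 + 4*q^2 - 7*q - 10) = (q + 7)/(q + 5)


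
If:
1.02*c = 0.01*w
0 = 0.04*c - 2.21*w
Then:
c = 0.00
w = 0.00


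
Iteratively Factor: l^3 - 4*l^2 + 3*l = (l - 3)*(l^2 - l) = l*(l - 3)*(l - 1)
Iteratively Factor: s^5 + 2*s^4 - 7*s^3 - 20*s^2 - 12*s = (s + 2)*(s^4 - 7*s^2 - 6*s) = (s - 3)*(s + 2)*(s^3 + 3*s^2 + 2*s) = (s - 3)*(s + 1)*(s + 2)*(s^2 + 2*s) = (s - 3)*(s + 1)*(s + 2)^2*(s)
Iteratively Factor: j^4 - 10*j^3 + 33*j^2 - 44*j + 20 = (j - 1)*(j^3 - 9*j^2 + 24*j - 20) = (j - 2)*(j - 1)*(j^2 - 7*j + 10) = (j - 2)^2*(j - 1)*(j - 5)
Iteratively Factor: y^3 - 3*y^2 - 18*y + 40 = (y + 4)*(y^2 - 7*y + 10) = (y - 5)*(y + 4)*(y - 2)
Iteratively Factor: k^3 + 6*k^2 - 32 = (k + 4)*(k^2 + 2*k - 8) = (k + 4)^2*(k - 2)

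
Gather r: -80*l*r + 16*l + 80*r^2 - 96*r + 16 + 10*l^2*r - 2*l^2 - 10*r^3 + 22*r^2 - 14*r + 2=-2*l^2 + 16*l - 10*r^3 + 102*r^2 + r*(10*l^2 - 80*l - 110) + 18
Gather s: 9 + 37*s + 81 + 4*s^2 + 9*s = 4*s^2 + 46*s + 90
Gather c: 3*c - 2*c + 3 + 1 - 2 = c + 2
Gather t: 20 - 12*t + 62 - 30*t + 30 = 112 - 42*t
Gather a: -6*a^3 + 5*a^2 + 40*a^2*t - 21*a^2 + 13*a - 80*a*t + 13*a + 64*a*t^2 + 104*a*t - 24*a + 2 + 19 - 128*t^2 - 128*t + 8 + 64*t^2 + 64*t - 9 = -6*a^3 + a^2*(40*t - 16) + a*(64*t^2 + 24*t + 2) - 64*t^2 - 64*t + 20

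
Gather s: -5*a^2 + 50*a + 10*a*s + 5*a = -5*a^2 + 10*a*s + 55*a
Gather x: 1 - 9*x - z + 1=-9*x - z + 2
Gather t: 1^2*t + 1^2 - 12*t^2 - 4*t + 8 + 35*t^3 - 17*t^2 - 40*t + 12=35*t^3 - 29*t^2 - 43*t + 21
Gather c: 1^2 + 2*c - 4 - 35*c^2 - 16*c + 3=-35*c^2 - 14*c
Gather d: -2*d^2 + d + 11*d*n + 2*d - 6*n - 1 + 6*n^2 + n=-2*d^2 + d*(11*n + 3) + 6*n^2 - 5*n - 1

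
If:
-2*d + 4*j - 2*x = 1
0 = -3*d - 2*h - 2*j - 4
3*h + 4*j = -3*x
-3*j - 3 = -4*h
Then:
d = -37/27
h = 19/42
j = -25/63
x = 29/378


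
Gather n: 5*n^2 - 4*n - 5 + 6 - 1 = 5*n^2 - 4*n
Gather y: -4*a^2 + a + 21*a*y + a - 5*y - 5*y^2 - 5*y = -4*a^2 + 2*a - 5*y^2 + y*(21*a - 10)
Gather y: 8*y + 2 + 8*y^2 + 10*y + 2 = 8*y^2 + 18*y + 4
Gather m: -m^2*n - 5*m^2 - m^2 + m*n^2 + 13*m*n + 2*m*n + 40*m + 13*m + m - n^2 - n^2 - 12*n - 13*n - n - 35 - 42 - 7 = m^2*(-n - 6) + m*(n^2 + 15*n + 54) - 2*n^2 - 26*n - 84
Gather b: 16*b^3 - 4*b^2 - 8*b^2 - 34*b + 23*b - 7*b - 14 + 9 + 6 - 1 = 16*b^3 - 12*b^2 - 18*b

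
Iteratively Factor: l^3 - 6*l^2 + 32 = (l - 4)*(l^2 - 2*l - 8) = (l - 4)*(l + 2)*(l - 4)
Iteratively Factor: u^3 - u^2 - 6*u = (u)*(u^2 - u - 6) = u*(u + 2)*(u - 3)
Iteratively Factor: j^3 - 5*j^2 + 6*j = (j - 2)*(j^2 - 3*j) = j*(j - 2)*(j - 3)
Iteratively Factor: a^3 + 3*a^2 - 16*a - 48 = (a + 4)*(a^2 - a - 12) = (a - 4)*(a + 4)*(a + 3)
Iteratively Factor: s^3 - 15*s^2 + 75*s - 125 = (s - 5)*(s^2 - 10*s + 25) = (s - 5)^2*(s - 5)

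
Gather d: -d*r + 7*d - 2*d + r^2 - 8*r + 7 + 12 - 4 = d*(5 - r) + r^2 - 8*r + 15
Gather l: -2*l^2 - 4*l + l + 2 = -2*l^2 - 3*l + 2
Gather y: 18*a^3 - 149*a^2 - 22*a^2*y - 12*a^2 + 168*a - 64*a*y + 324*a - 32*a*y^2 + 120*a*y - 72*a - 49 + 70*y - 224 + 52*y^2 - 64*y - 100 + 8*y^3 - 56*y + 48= 18*a^3 - 161*a^2 + 420*a + 8*y^3 + y^2*(52 - 32*a) + y*(-22*a^2 + 56*a - 50) - 325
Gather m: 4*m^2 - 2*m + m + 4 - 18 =4*m^2 - m - 14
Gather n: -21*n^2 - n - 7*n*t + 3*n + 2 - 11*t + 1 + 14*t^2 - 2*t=-21*n^2 + n*(2 - 7*t) + 14*t^2 - 13*t + 3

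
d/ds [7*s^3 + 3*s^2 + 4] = 3*s*(7*s + 2)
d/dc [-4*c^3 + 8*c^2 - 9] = 4*c*(4 - 3*c)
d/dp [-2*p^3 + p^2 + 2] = 2*p*(1 - 3*p)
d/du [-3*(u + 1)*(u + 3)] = -6*u - 12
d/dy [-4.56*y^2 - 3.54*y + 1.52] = -9.12*y - 3.54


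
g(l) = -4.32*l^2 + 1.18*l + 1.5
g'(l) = 1.18 - 8.64*l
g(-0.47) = -0.01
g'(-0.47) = 5.24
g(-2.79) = -35.42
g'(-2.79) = 25.29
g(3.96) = -61.57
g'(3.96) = -33.03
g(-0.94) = -3.43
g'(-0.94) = 9.30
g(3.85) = -57.99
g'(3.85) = -32.08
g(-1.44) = -9.16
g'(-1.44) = 13.62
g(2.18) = -16.46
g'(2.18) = -17.66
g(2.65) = -25.71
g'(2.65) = -21.72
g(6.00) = -146.94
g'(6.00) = -50.66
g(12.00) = -606.42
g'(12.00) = -102.50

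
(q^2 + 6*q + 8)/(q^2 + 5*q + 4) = (q + 2)/(q + 1)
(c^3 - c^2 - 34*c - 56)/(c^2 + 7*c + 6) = (c^3 - c^2 - 34*c - 56)/(c^2 + 7*c + 6)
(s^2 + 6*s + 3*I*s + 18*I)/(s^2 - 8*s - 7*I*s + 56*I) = (s^2 + 3*s*(2 + I) + 18*I)/(s^2 - s*(8 + 7*I) + 56*I)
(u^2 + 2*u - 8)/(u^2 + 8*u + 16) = (u - 2)/(u + 4)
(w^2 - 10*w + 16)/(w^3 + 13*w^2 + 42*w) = (w^2 - 10*w + 16)/(w*(w^2 + 13*w + 42))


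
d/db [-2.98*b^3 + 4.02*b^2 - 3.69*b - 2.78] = -8.94*b^2 + 8.04*b - 3.69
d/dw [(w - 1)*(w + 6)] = 2*w + 5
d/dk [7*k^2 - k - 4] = 14*k - 1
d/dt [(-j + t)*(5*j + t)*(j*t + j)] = j*(-5*j^2 + 8*j*t + 4*j + 3*t^2 + 2*t)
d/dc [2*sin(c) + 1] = 2*cos(c)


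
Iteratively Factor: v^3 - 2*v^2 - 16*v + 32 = (v - 4)*(v^2 + 2*v - 8) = (v - 4)*(v + 4)*(v - 2)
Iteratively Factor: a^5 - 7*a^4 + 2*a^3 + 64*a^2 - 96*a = (a - 4)*(a^4 - 3*a^3 - 10*a^2 + 24*a) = a*(a - 4)*(a^3 - 3*a^2 - 10*a + 24) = a*(a - 4)*(a - 2)*(a^2 - a - 12) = a*(a - 4)*(a - 2)*(a + 3)*(a - 4)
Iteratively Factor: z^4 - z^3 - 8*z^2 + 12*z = (z - 2)*(z^3 + z^2 - 6*z) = (z - 2)^2*(z^2 + 3*z) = (z - 2)^2*(z + 3)*(z)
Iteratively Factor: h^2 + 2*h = (h)*(h + 2)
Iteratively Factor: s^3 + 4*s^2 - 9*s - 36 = (s - 3)*(s^2 + 7*s + 12) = (s - 3)*(s + 4)*(s + 3)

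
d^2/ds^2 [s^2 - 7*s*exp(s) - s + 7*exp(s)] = -7*s*exp(s) - 7*exp(s) + 2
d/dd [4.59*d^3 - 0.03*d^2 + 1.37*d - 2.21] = 13.77*d^2 - 0.06*d + 1.37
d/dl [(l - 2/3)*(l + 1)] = 2*l + 1/3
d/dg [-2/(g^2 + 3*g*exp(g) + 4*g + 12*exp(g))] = 2*(3*g*exp(g) + 2*g + 15*exp(g) + 4)/(g^2 + 3*g*exp(g) + 4*g + 12*exp(g))^2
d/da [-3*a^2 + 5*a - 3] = 5 - 6*a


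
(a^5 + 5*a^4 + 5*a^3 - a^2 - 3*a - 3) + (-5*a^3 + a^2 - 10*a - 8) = a^5 + 5*a^4 - 13*a - 11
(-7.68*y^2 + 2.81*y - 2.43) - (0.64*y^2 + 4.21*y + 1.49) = -8.32*y^2 - 1.4*y - 3.92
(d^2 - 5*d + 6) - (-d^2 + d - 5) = 2*d^2 - 6*d + 11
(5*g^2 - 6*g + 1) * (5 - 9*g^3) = -45*g^5 + 54*g^4 - 9*g^3 + 25*g^2 - 30*g + 5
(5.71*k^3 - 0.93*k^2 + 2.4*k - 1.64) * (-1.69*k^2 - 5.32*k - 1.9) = -9.6499*k^5 - 28.8055*k^4 - 9.9574*k^3 - 8.2294*k^2 + 4.1648*k + 3.116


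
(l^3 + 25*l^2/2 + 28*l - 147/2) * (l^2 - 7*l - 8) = l^5 + 11*l^4/2 - 135*l^3/2 - 739*l^2/2 + 581*l/2 + 588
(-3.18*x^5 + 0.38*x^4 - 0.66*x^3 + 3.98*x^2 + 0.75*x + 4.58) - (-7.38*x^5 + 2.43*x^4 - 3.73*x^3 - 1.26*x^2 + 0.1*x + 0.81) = 4.2*x^5 - 2.05*x^4 + 3.07*x^3 + 5.24*x^2 + 0.65*x + 3.77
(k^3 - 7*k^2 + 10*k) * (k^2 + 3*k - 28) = k^5 - 4*k^4 - 39*k^3 + 226*k^2 - 280*k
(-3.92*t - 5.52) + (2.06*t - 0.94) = -1.86*t - 6.46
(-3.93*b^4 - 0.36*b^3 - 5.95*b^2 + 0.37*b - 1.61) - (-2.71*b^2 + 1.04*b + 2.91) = -3.93*b^4 - 0.36*b^3 - 3.24*b^2 - 0.67*b - 4.52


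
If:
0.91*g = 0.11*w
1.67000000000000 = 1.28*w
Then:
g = 0.16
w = 1.30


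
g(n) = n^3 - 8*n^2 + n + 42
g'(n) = 3*n^2 - 16*n + 1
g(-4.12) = -167.85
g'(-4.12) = 117.84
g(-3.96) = -149.51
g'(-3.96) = 111.40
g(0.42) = 41.08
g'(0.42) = -5.19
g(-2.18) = -8.56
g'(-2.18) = 50.14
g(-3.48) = -100.51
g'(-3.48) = 93.01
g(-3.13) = -70.17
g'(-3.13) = 80.47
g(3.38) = -7.40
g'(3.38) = -18.81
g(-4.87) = -268.11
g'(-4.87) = 150.07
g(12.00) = 630.00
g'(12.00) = 241.00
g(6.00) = -24.00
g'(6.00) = 13.00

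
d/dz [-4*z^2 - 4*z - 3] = -8*z - 4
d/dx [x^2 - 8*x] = 2*x - 8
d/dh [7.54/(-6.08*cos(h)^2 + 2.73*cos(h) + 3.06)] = (20.5842 - 91.6864*cos(h))*sin(h)/(-6.08*cos(h)^2 + 2.73*cos(h) + 3.06)^2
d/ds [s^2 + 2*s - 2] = 2*s + 2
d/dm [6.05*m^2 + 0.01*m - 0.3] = 12.1*m + 0.01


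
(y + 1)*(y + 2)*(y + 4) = y^3 + 7*y^2 + 14*y + 8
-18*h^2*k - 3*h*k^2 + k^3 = k*(-6*h + k)*(3*h + k)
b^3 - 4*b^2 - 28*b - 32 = (b - 8)*(b + 2)^2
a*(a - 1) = a^2 - a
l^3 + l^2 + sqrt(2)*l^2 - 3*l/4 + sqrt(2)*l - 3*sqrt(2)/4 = (l - 1/2)*(l + 3/2)*(l + sqrt(2))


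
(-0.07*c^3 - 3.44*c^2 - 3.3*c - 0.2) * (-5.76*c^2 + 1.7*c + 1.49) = 0.4032*c^5 + 19.6954*c^4 + 13.0557*c^3 - 9.5836*c^2 - 5.257*c - 0.298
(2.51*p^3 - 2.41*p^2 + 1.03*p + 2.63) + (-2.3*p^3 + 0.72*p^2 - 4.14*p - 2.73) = 0.21*p^3 - 1.69*p^2 - 3.11*p - 0.1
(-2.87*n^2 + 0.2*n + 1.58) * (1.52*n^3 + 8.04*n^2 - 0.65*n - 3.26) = -4.3624*n^5 - 22.7708*n^4 + 5.8751*n^3 + 21.9294*n^2 - 1.679*n - 5.1508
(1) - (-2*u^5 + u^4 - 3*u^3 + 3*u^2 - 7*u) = 2*u^5 - u^4 + 3*u^3 - 3*u^2 + 7*u + 1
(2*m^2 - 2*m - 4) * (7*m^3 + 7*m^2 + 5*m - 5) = 14*m^5 - 32*m^3 - 48*m^2 - 10*m + 20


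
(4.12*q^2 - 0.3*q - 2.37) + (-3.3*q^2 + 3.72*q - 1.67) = 0.82*q^2 + 3.42*q - 4.04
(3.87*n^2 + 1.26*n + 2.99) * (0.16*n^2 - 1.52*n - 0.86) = 0.6192*n^4 - 5.6808*n^3 - 4.765*n^2 - 5.6284*n - 2.5714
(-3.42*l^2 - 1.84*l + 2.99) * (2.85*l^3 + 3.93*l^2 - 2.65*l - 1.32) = -9.747*l^5 - 18.6846*l^4 + 10.3533*l^3 + 21.1411*l^2 - 5.4947*l - 3.9468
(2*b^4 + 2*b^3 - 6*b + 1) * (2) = 4*b^4 + 4*b^3 - 12*b + 2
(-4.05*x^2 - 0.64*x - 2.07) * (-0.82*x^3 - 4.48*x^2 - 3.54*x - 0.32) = 3.321*x^5 + 18.6688*x^4 + 18.9016*x^3 + 12.8352*x^2 + 7.5326*x + 0.6624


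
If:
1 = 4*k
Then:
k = 1/4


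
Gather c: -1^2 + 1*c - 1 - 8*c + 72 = 70 - 7*c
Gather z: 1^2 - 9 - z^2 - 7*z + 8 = -z^2 - 7*z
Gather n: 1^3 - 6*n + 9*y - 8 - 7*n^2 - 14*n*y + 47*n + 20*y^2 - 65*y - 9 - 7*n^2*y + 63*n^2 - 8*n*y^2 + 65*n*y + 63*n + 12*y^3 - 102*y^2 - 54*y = n^2*(56 - 7*y) + n*(-8*y^2 + 51*y + 104) + 12*y^3 - 82*y^2 - 110*y - 16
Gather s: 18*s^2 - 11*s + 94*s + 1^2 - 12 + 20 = 18*s^2 + 83*s + 9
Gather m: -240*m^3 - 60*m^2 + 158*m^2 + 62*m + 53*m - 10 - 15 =-240*m^3 + 98*m^2 + 115*m - 25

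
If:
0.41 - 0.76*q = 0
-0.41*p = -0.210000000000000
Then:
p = 0.51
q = 0.54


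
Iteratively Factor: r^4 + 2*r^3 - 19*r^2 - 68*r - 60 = (r + 3)*(r^3 - r^2 - 16*r - 20) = (r + 2)*(r + 3)*(r^2 - 3*r - 10) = (r - 5)*(r + 2)*(r + 3)*(r + 2)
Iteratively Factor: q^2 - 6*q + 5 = (q - 1)*(q - 5)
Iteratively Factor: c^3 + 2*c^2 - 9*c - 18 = (c + 3)*(c^2 - c - 6) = (c - 3)*(c + 3)*(c + 2)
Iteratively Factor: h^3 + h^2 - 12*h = (h)*(h^2 + h - 12) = h*(h - 3)*(h + 4)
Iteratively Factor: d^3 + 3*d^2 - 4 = (d + 2)*(d^2 + d - 2) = (d - 1)*(d + 2)*(d + 2)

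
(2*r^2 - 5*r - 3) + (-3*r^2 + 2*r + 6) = -r^2 - 3*r + 3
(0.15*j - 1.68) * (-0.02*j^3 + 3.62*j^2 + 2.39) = -0.003*j^4 + 0.5766*j^3 - 6.0816*j^2 + 0.3585*j - 4.0152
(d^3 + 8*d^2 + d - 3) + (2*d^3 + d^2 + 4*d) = 3*d^3 + 9*d^2 + 5*d - 3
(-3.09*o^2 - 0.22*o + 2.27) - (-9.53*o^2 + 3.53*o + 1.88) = 6.44*o^2 - 3.75*o + 0.39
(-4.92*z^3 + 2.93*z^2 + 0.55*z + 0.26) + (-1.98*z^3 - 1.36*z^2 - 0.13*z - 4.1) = -6.9*z^3 + 1.57*z^2 + 0.42*z - 3.84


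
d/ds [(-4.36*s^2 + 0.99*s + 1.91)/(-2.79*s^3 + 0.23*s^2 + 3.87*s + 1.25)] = (-12.1644*s^4 + 5.5242*s^3 - 1.1142*s^2 - 11.7786*s - 6.1542)/(7.7841*s^6 - 1.2834*s^5 - 21.5417*s^4 - 5.1948*s^3 + 15.5519*s^2 + 9.675*s + 1.5625)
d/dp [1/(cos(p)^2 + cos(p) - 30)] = (2*cos(p) + 1)*sin(p)/(cos(p)^2 + cos(p) - 30)^2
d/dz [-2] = 0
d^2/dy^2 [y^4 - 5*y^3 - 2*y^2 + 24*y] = 12*y^2 - 30*y - 4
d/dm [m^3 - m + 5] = 3*m^2 - 1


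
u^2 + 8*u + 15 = (u + 3)*(u + 5)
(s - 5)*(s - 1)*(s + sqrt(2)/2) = s^3 - 6*s^2 + sqrt(2)*s^2/2 - 3*sqrt(2)*s + 5*s + 5*sqrt(2)/2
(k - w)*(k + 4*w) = k^2 + 3*k*w - 4*w^2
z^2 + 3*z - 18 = (z - 3)*(z + 6)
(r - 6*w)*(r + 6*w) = r^2 - 36*w^2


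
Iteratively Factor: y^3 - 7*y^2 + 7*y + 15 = (y - 5)*(y^2 - 2*y - 3) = (y - 5)*(y + 1)*(y - 3)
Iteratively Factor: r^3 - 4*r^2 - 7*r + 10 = (r - 5)*(r^2 + r - 2) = (r - 5)*(r - 1)*(r + 2)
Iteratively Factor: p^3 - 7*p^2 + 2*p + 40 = (p + 2)*(p^2 - 9*p + 20) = (p - 4)*(p + 2)*(p - 5)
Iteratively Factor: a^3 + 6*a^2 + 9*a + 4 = (a + 1)*(a^2 + 5*a + 4) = (a + 1)^2*(a + 4)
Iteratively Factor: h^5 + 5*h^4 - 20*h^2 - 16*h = (h + 4)*(h^4 + h^3 - 4*h^2 - 4*h) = (h - 2)*(h + 4)*(h^3 + 3*h^2 + 2*h) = (h - 2)*(h + 1)*(h + 4)*(h^2 + 2*h) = h*(h - 2)*(h + 1)*(h + 4)*(h + 2)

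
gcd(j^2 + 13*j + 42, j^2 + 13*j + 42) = j^2 + 13*j + 42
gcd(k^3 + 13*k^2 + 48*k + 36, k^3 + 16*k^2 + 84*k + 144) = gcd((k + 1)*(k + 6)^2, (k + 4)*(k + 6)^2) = k^2 + 12*k + 36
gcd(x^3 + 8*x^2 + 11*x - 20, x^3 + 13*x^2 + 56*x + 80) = x^2 + 9*x + 20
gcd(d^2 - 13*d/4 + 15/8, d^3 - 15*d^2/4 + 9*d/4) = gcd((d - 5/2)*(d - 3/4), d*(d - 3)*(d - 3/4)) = d - 3/4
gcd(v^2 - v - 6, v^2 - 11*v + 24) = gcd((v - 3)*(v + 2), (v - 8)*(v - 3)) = v - 3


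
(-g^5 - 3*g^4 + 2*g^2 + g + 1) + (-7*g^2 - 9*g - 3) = -g^5 - 3*g^4 - 5*g^2 - 8*g - 2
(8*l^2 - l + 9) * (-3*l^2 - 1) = -24*l^4 + 3*l^3 - 35*l^2 + l - 9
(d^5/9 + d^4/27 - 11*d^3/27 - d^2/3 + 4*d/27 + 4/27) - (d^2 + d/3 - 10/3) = d^5/9 + d^4/27 - 11*d^3/27 - 4*d^2/3 - 5*d/27 + 94/27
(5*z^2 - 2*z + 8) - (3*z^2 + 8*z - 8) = 2*z^2 - 10*z + 16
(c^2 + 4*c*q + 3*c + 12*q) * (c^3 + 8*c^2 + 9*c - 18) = c^5 + 4*c^4*q + 11*c^4 + 44*c^3*q + 33*c^3 + 132*c^2*q + 9*c^2 + 36*c*q - 54*c - 216*q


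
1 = 1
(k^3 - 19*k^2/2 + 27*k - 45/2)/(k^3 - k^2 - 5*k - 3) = (2*k^2 - 13*k + 15)/(2*(k^2 + 2*k + 1))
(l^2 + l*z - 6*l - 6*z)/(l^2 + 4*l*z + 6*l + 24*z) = (l^2 + l*z - 6*l - 6*z)/(l^2 + 4*l*z + 6*l + 24*z)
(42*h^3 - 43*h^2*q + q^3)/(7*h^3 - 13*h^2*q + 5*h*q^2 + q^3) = (-6*h + q)/(-h + q)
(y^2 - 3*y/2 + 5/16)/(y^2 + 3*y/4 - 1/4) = (y - 5/4)/(y + 1)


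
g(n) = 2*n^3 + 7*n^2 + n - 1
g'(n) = 6*n^2 + 14*n + 1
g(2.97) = 116.11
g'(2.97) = 95.51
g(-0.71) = 1.10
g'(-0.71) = -5.92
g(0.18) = -0.58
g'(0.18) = 3.71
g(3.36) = 157.25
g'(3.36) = 115.78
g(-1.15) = 4.07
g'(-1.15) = -7.16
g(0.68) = 3.55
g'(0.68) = 13.29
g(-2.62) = 8.46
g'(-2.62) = 5.51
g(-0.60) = 0.49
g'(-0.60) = -5.24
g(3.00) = 119.00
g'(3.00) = 97.00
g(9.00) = 2033.00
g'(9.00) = 613.00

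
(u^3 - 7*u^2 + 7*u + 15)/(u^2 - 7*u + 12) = (u^2 - 4*u - 5)/(u - 4)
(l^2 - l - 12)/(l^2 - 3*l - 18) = (l - 4)/(l - 6)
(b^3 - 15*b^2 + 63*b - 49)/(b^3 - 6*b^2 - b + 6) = (b^2 - 14*b + 49)/(b^2 - 5*b - 6)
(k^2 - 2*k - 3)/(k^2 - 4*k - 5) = (k - 3)/(k - 5)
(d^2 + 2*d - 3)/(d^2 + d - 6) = (d - 1)/(d - 2)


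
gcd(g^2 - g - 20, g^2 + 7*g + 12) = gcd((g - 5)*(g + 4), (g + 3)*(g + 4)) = g + 4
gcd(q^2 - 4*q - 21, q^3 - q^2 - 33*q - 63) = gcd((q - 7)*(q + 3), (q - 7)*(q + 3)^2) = q^2 - 4*q - 21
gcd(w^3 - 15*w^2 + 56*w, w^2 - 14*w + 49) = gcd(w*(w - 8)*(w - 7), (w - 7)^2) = w - 7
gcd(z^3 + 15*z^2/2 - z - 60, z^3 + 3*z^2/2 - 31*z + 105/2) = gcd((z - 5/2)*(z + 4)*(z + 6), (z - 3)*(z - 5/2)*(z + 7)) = z - 5/2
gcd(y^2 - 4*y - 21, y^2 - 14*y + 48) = 1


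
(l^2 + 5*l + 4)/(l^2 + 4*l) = (l + 1)/l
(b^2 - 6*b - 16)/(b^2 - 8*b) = (b + 2)/b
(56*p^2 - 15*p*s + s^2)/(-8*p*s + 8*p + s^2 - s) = (-7*p + s)/(s - 1)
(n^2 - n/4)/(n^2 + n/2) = (4*n - 1)/(2*(2*n + 1))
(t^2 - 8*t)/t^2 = (t - 8)/t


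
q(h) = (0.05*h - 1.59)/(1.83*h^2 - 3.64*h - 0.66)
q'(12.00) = 0.00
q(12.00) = -0.00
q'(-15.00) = -0.00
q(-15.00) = -0.01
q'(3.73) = 0.12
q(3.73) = -0.13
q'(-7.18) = -0.00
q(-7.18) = -0.02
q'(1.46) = 0.58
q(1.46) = 0.73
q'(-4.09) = -0.02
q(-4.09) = -0.04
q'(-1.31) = -0.26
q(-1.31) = -0.23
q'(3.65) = 0.13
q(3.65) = -0.13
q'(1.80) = 2.65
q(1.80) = 1.17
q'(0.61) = -0.48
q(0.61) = 0.71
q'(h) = (3.64 - 3.66*h)*(0.05*h - 1.59)/(1.83*h^2 - 3.64*h - 0.66)^2 + 0.05/(1.83*h^2 - 3.64*h - 0.66) = (-0.0915*h^2 + 5.8194*h - 5.8206)/(3.3489*h^4 - 13.3224*h^3 + 10.834*h^2 + 4.8048*h + 0.4356)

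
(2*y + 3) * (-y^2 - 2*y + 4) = -2*y^3 - 7*y^2 + 2*y + 12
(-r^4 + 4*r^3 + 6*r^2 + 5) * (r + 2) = -r^5 + 2*r^4 + 14*r^3 + 12*r^2 + 5*r + 10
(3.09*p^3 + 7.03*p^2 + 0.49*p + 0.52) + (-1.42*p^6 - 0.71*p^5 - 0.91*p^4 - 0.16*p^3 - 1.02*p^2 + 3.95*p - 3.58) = -1.42*p^6 - 0.71*p^5 - 0.91*p^4 + 2.93*p^3 + 6.01*p^2 + 4.44*p - 3.06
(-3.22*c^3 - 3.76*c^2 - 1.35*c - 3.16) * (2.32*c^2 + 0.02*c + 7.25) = -7.4704*c^5 - 8.7876*c^4 - 26.5522*c^3 - 34.6182*c^2 - 9.8507*c - 22.91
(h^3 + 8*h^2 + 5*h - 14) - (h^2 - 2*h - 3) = h^3 + 7*h^2 + 7*h - 11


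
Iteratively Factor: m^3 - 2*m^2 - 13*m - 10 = (m + 1)*(m^2 - 3*m - 10) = (m + 1)*(m + 2)*(m - 5)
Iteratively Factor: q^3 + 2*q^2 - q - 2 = (q + 2)*(q^2 - 1) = (q + 1)*(q + 2)*(q - 1)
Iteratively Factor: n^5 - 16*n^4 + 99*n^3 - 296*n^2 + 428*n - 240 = (n - 5)*(n^4 - 11*n^3 + 44*n^2 - 76*n + 48) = (n - 5)*(n - 2)*(n^3 - 9*n^2 + 26*n - 24) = (n - 5)*(n - 4)*(n - 2)*(n^2 - 5*n + 6) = (n - 5)*(n - 4)*(n - 2)^2*(n - 3)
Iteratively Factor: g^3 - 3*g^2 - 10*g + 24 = (g - 4)*(g^2 + g - 6) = (g - 4)*(g + 3)*(g - 2)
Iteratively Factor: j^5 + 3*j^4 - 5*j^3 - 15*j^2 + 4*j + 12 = (j + 3)*(j^4 - 5*j^2 + 4) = (j + 1)*(j + 3)*(j^3 - j^2 - 4*j + 4) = (j - 1)*(j + 1)*(j + 3)*(j^2 - 4) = (j - 2)*(j - 1)*(j + 1)*(j + 3)*(j + 2)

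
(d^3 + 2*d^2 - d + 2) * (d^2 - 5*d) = d^5 - 3*d^4 - 11*d^3 + 7*d^2 - 10*d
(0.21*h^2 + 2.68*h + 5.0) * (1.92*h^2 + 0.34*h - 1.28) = 0.4032*h^4 + 5.217*h^3 + 10.2424*h^2 - 1.7304*h - 6.4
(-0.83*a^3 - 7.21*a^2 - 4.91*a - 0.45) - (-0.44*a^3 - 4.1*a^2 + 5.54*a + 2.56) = -0.39*a^3 - 3.11*a^2 - 10.45*a - 3.01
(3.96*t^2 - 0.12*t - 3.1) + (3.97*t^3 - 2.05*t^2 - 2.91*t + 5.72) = 3.97*t^3 + 1.91*t^2 - 3.03*t + 2.62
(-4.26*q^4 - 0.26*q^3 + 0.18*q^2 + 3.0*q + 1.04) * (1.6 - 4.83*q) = 20.5758*q^5 - 5.5602*q^4 - 1.2854*q^3 - 14.202*q^2 - 0.223199999999999*q + 1.664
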